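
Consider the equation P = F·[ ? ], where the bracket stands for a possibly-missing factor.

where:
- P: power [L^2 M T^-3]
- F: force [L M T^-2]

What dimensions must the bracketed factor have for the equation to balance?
[L T^-1] — velocity (e.g. v)

P has dimensions [L^2 M T^-3]; F has dimensions [L M T^-2].
The bracketed factor must supply [L^2 M T^-3] / [L M T^-2] = [L T^-1].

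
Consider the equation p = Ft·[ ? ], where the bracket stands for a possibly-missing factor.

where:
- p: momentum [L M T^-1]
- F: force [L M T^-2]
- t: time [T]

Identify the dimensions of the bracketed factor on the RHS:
Nothing is missing — the bracketed factor must be dimensionless.

p has dimensions [L M T^-1] and Ft already has dimensions [L M T^-1], so p = Ft is dimensionally complete.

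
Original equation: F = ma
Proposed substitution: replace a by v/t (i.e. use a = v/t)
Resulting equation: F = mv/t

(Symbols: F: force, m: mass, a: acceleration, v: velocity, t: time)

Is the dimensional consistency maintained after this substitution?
Yes

[a] = [L T^-2] and [v/t] = [L T^-2]. These match, so the substitution replaces a quantity by one of the same dimensions and the result F = mv/t has LHS [L M T^-2] vs RHS [L M T^-2] — still consistent.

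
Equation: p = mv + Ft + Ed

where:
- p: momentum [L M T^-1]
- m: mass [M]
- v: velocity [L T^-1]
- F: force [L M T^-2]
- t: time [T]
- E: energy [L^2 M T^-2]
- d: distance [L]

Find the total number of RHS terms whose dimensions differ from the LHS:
1

LHS p: [L M T^-1]
- mv: [L M T^-1] ✓
- Ft: [L M T^-1] ✓
- Ed: [L^3 M T^-2] ✗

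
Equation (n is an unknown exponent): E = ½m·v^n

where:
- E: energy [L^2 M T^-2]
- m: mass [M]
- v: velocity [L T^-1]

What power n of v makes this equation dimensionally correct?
n = 2

E has dimensions [L^2 M T^-2]; v has dimensions [L T^-1].
The rest of the RHS has dimensions [M], so v^n must supply [L^2 T^-2].
With n = 2: ½m·v^2 has dimensions [L^2 M T^-2], matching the LHS ✓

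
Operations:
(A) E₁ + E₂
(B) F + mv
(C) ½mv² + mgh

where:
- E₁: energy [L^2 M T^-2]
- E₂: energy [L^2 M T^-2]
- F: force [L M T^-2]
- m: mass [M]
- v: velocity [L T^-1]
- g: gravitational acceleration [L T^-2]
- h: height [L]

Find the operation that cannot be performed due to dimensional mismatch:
(B) F + mv

(A) E₁ + E₂: E₁ [L^2 M T^-2] and E₂ [L^2 M T^-2] — same dimensions ✓
(B) F + mv: F [L M T^-2] and mv [L M T^-1] — different dimensions cannot be added/subtracted ✗
(C) ½mv² + mgh: ½mv² [L^2 M T^-2] and mgh [L^2 M T^-2] — same dimensions ✓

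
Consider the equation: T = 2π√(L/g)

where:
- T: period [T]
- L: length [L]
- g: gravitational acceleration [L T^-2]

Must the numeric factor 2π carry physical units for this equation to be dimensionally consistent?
No

T has dimensions [T] and √(L/g) already has dimensions [T], so the equation balances without 2π contributing any dimensions. 2π is a pure (dimensionless) number; changing or removing it would not affect dimensional consistency.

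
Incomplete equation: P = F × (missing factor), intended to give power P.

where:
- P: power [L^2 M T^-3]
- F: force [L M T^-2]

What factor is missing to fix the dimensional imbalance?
v (velocity), dimensions [L T^-1]

P has dimensions [L^2 M T^-3] and F has dimensions [L M T^-2].
The missing factor must have dimensions [L^2 M T^-3] / [L M T^-2] = [L T^-1], i.e. velocity (v).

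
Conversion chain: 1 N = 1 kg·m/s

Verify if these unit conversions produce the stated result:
The chain is incorrect (it contains an error).

Incorrect: Newton is kg·m/s², not kg·m/s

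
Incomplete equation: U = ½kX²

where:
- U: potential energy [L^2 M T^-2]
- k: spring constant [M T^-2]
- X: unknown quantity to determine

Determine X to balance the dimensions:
X = x (displacement), dimensions [L]

U has dimensions [L^2 M T^-2]; the rest of the RHS (½k) has dimensions [M T^-2].
So X² must have dimensions [L^2], i.e. X has dimensions [L] — X = x (displacement).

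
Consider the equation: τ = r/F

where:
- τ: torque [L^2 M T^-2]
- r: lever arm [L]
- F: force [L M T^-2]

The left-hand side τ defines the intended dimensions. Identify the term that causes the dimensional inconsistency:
The right-hand side term r/F

τ has dimensions [L^2 M T^-2], but r/F has dimensions [M^-1 T^2], so the term r/F is dimensionally wrong for τ.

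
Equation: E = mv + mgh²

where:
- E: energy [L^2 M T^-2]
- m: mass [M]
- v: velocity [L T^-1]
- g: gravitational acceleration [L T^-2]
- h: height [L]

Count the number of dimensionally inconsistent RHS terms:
2

LHS E: [L^2 M T^-2]
- mv: [L M T^-1] ✗
- mgh²: [L^3 M T^-2] ✗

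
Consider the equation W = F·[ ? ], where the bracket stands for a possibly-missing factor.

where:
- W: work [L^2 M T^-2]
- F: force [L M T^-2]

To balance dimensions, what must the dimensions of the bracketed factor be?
[L] — length (e.g. a distance d)

W has dimensions [L^2 M T^-2]; F has dimensions [L M T^-2].
The bracketed factor must supply [L^2 M T^-2] / [L M T^-2] = [L].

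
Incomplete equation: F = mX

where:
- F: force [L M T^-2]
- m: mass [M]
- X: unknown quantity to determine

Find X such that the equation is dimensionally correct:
X = a (acceleration), dimensions [L T^-2]

F has dimensions [L M T^-2]; the rest of the RHS (m) has dimensions [M].
So X must have dimensions [L T^-2] — X = a (acceleration).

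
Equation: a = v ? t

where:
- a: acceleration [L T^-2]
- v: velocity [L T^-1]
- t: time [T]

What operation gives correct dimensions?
division (÷): a = v ÷ t

a [L T^-2]; v [L T^-1]; t [T].
v × t → [L] ✗
v ÷ t → [L T^-2] ✓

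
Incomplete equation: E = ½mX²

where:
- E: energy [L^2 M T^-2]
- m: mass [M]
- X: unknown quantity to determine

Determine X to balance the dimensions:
X = v (velocity), dimensions [L T^-1]

E has dimensions [L^2 M T^-2]; the rest of the RHS (½m) has dimensions [M].
So X² must have dimensions [L^2 T^-2], i.e. X has dimensions [L T^-1] — X = v (velocity).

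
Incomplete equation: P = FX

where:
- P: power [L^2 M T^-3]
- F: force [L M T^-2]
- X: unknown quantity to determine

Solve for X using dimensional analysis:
X = v (velocity), dimensions [L T^-1]

P has dimensions [L^2 M T^-3]; the rest of the RHS (F) has dimensions [L M T^-2].
So X must have dimensions [L T^-1] — X = v (velocity).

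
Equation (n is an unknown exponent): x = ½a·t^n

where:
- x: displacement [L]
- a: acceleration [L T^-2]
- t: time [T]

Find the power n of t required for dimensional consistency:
n = 2

x has dimensions [L]; t has dimensions [T].
The rest of the RHS has dimensions [L T^-2], so t^n must supply [T^2].
With n = 2: ½a·t^2 has dimensions [L], matching the LHS ✓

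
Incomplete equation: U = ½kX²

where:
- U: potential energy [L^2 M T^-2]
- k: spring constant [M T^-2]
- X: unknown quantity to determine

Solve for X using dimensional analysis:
X = x (displacement), dimensions [L]

U has dimensions [L^2 M T^-2]; the rest of the RHS (½k) has dimensions [M T^-2].
So X² must have dimensions [L^2], i.e. X has dimensions [L] — X = x (displacement).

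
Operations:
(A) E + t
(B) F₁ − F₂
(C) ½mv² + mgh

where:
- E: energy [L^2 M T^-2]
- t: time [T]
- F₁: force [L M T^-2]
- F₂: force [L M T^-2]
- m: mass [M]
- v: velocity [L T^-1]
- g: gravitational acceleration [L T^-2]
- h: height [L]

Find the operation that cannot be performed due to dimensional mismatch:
(A) E + t

(A) E + t: E [L^2 M T^-2] and t [T] — different dimensions cannot be added/subtracted ✗
(B) F₁ − F₂: F₁ [L M T^-2] and F₂ [L M T^-2] — same dimensions ✓
(C) ½mv² + mgh: ½mv² [L^2 M T^-2] and mgh [L^2 M T^-2] — same dimensions ✓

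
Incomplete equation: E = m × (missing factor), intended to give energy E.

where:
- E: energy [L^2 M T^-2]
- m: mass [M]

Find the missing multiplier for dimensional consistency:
v² (velocity squared), dimensions [L^2 T^-2]

E has dimensions [L^2 M T^-2] and m has dimensions [M].
The missing factor must have dimensions [L^2 M T^-2] / [M] = [L^2 T^-2], i.e. velocity squared (v²).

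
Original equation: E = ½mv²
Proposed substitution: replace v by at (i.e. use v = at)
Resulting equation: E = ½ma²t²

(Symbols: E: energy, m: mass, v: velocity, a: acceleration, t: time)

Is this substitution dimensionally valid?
Yes

[v] = [L T^-1] and [at] = [L T^-1]. These match, so the substitution replaces a quantity by one of the same dimensions and the result E = ½ma²t² has LHS [L^2 M T^-2] vs RHS [L^2 M T^-2] — still consistent.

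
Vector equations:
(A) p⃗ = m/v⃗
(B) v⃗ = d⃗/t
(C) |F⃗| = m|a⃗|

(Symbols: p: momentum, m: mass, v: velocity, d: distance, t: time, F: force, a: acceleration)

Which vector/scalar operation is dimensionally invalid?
(A) p⃗ = m/v⃗

(A) p⃗ = m/v⃗: LHS [L M T^-1], RHS [L^-1 M T] ✗ — momentum is mass times velocity; should be mv⃗ (and division by a vector is undefined)
(B) v⃗ = d⃗/t: LHS [L T^-1], RHS [L T^-1] ✓ — displacement (vector) divided by time (scalar)
(C) |F⃗| = m|a⃗|: LHS [L M T^-2], RHS [L M T^-2] ✓ — magnitudes of vectors are scalars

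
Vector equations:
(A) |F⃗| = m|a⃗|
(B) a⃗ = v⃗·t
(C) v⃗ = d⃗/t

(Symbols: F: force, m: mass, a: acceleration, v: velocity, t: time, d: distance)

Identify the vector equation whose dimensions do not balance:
(B) a⃗ = v⃗·t

(A) |F⃗| = m|a⃗|: LHS [L M T^-2], RHS [L M T^-2] ✓ — magnitudes of vectors are scalars
(B) a⃗ = v⃗·t: LHS [L T^-2], RHS [L] ✗ — acceleration is velocity per time; should be v⃗/t
(C) v⃗ = d⃗/t: LHS [L T^-1], RHS [L T^-1] ✓ — displacement (vector) divided by time (scalar)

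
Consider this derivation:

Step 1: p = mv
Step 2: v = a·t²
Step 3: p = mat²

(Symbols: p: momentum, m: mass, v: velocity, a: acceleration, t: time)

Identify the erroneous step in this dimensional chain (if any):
Step 2

Step 1: p = mv → LHS [L M T^-1], RHS [L M T^-1] ✓
Step 2: v = a·t² → LHS [L T^-1], RHS [L] ✗

The first dimensional inconsistency appears in step 2: v = a·t²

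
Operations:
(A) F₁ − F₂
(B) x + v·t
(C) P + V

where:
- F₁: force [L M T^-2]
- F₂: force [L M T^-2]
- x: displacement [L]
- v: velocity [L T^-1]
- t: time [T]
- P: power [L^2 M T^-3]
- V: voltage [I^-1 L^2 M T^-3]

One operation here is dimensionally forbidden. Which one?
(C) P + V

(A) F₁ − F₂: F₁ [L M T^-2] and F₂ [L M T^-2] — same dimensions ✓
(B) x + v·t: x [L] and v·t [L] — same dimensions ✓
(C) P + V: P [L^2 M T^-3] and V [I^-1 L^2 M T^-3] — different dimensions cannot be added/subtracted ✗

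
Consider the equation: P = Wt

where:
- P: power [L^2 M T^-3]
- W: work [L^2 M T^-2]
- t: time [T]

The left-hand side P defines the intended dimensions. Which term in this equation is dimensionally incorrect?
The right-hand side term Wt

P has dimensions [L^2 M T^-3], but Wt has dimensions [L^2 M T^-1], so the term Wt is dimensionally wrong for P.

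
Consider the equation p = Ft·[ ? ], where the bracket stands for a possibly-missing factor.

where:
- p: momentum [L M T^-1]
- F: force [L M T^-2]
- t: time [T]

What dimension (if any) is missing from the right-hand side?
Nothing is missing — the bracketed factor must be dimensionless.

p has dimensions [L M T^-1] and Ft already has dimensions [L M T^-1], so p = Ft is dimensionally complete.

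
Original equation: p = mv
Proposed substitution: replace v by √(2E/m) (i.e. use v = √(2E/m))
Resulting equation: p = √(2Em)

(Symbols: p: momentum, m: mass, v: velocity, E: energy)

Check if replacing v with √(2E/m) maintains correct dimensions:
Yes

[v] = [L T^-1] and [√(2E/m)] = [L T^-1]. These match, so the substitution replaces a quantity by one of the same dimensions and the result p = √(2Em) has LHS [L M T^-1] vs RHS [L M T^-1] — still consistent.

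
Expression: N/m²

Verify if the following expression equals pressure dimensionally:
Yes

The expression N/m² has dimensions [L^-1 M T^-2], which is exactly pressure [L^-1 M T^-2].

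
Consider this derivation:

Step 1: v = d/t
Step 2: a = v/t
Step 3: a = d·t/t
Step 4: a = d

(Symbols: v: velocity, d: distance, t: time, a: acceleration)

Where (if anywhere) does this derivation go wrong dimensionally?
Step 3

Step 1: v = d/t → LHS [L T^-1], RHS [L T^-1] ✓
Step 2: a = v/t → LHS [L T^-2], RHS [L T^-2] ✓
Step 3: a = d·t/t → LHS [L T^-2], RHS [L] ✗

The first dimensional inconsistency appears in step 3: a = d·t/t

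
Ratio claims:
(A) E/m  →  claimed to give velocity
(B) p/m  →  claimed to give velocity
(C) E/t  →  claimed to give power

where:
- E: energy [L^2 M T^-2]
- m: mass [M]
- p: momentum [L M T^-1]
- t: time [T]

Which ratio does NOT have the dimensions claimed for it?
(A) E/m does not give velocity

(A) E/m: [L^2 T^-2] ≠ velocity [L T^-1] ✗
(B) p/m: [L T^-1] = velocity [L T^-1] ✓
(C) E/t: [L^2 M T^-3] = power [L^2 M T^-3] ✓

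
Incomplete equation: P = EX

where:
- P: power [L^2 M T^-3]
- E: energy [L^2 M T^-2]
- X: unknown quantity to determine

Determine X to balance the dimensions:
X = f (inverse time / frequency (1/t)), dimensions [T^-1]

P has dimensions [L^2 M T^-3]; the rest of the RHS (E) has dimensions [L^2 M T^-2].
So X must have dimensions [T^-1] — X = f (inverse time / frequency (1/t)).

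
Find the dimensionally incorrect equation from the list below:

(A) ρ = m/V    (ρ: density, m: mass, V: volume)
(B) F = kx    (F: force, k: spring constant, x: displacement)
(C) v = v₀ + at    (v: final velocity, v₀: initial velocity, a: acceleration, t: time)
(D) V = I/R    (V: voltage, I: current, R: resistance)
(D) V = I/R

The equation (D) V = I/R is dimensionally incorrect.

LHS (V): [I^-1 L^2 M T^-3]
RHS (I/R): [I^3 L^-2 M^-1 T^3] ✗

The dimensions do not match. The other three equations balance.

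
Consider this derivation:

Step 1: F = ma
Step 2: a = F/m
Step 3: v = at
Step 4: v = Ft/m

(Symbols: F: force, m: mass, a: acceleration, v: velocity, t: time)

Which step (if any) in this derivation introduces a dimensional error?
No step introduces an error — all steps are dimensionally consistent.

Step 1: F = ma → LHS [L M T^-2], RHS [L M T^-2] ✓
Step 2: a = F/m → LHS [L T^-2], RHS [L T^-2] ✓
Step 3: v = at → LHS [L T^-1], RHS [L T^-1] ✓
Step 4: v = Ft/m → LHS [L T^-1], RHS [L T^-1] ✓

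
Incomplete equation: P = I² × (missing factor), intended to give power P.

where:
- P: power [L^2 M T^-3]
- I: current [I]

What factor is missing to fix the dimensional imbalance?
R (resistance), dimensions [I^-2 L^2 M T^-3]

P has dimensions [L^2 M T^-3] and I² has dimensions [I^2].
The missing factor must have dimensions [L^2 M T^-3] / [I^2] = [I^-2 L^2 M T^-3], i.e. resistance (R).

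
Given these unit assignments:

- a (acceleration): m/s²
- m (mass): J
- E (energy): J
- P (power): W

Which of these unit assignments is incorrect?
m

The variable m (mass) should have units kg, not J.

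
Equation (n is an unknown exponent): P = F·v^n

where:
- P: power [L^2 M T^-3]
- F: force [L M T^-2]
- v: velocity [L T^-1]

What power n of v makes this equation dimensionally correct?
n = 1

P has dimensions [L^2 M T^-3]; v has dimensions [L T^-1].
The rest of the RHS has dimensions [L M T^-2], so v^n must supply [L T^-1].
With n = 1: F·v^1 has dimensions [L^2 M T^-3], matching the LHS ✓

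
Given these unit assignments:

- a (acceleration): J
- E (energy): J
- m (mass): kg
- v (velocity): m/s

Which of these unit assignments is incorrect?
a

The variable a (acceleration) should have units m/s², not J.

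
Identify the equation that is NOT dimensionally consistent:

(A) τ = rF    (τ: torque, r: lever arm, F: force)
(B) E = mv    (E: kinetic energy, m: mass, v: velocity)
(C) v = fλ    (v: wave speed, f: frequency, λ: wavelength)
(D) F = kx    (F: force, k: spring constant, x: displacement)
(B) E = mv

The equation (B) E = mv is dimensionally incorrect.

LHS (E): [L^2 M T^-2]
RHS (mv): [L M T^-1] ✗

The dimensions do not match. The other three equations balance.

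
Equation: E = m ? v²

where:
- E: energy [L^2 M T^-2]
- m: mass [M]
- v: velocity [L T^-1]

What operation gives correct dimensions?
multiplication (×): E = m × v²

E [L^2 M T^-2]; m [M]; v² [L^2 T^-2].
m × v² → [L^2 M T^-2] ✓
m ÷ v² → [L^-2 M T^2] ✗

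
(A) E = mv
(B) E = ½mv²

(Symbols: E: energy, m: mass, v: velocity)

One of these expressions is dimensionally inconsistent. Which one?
(A)

(A) E = mv: LHS [L^2 M T^-2], RHS [L M T^-1] ✗
(B) E = ½mv²: LHS [L^2 M T^-2], RHS [L^2 M T^-2] ✓

Expression (A) E = mv is dimensionally incorrect.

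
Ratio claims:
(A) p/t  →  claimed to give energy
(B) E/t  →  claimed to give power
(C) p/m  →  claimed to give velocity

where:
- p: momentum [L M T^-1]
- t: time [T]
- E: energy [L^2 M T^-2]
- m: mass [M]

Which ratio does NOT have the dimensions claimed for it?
(A) p/t does not give energy

(A) p/t: [L M T^-2] ≠ energy [L^2 M T^-2] ✗
(B) E/t: [L^2 M T^-3] = power [L^2 M T^-3] ✓
(C) p/m: [L T^-1] = velocity [L T^-1] ✓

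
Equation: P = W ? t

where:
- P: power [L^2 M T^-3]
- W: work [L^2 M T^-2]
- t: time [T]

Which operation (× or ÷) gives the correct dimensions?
division (÷): P = W ÷ t

P [L^2 M T^-3]; W [L^2 M T^-2]; t [T].
W × t → [L^2 M T^-1] ✗
W ÷ t → [L^2 M T^-3] ✓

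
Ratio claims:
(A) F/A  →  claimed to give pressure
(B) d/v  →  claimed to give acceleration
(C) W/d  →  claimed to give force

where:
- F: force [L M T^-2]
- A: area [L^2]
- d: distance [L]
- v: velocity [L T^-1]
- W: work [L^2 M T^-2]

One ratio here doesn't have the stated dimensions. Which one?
(B) d/v does not give acceleration

(A) F/A: [L^-1 M T^-2] = pressure [L^-1 M T^-2] ✓
(B) d/v: [T] ≠ acceleration [L T^-2] ✗
(C) W/d: [L M T^-2] = force [L M T^-2] ✓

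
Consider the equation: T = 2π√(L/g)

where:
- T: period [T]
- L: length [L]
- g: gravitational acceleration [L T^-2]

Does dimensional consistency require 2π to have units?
No

T has dimensions [T] and √(L/g) already has dimensions [T], so the equation balances without 2π contributing any dimensions. 2π is a pure (dimensionless) number; changing or removing it would not affect dimensional consistency.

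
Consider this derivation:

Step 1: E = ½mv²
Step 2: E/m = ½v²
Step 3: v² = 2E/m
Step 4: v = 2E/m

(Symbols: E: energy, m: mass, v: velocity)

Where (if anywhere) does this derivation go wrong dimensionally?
Step 4

Step 1: E = ½mv² → LHS [L^2 M T^-2], RHS [L^2 M T^-2] ✓
Step 2: E/m = ½v² → LHS [L^2 T^-2], RHS [L^2 T^-2] ✓
Step 3: v² = 2E/m → LHS [L^2 T^-2], RHS [L^2 T^-2] ✓
Step 4: v = 2E/m → LHS [L T^-1], RHS [L^2 T^-2] ✗

The first dimensional inconsistency appears in step 4: v = 2E/m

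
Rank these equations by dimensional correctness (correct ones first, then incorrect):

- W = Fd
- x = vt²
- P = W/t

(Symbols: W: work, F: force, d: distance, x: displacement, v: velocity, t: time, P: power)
Dimensionally correct: W = Fd, P = W/t
Dimensionally incorrect: x = vt²
Ordered (correct first, then incorrect): W = Fd, P = W/t, x = vt²

- W = Fd: LHS [L^2 M T^-2], RHS [L^2 M T^-2] → correct ✓
- x = vt²: LHS [L], RHS [L T] → incorrect ✗
- P = W/t: LHS [L^2 M T^-3], RHS [L^2 M T^-3] → correct ✓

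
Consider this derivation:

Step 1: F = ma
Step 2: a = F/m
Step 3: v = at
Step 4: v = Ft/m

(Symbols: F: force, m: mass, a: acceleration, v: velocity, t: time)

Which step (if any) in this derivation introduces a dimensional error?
No step introduces an error — all steps are dimensionally consistent.

Step 1: F = ma → LHS [L M T^-2], RHS [L M T^-2] ✓
Step 2: a = F/m → LHS [L T^-2], RHS [L T^-2] ✓
Step 3: v = at → LHS [L T^-1], RHS [L T^-1] ✓
Step 4: v = Ft/m → LHS [L T^-1], RHS [L T^-1] ✓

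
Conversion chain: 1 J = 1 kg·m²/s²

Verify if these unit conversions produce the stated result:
The chain is correct (no errors).

Correct: Joule is defined as kg·m²/s²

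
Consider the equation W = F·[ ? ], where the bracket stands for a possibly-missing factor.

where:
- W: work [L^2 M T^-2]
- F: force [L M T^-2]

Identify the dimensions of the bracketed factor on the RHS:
[L] — length (e.g. a distance d)

W has dimensions [L^2 M T^-2]; F has dimensions [L M T^-2].
The bracketed factor must supply [L^2 M T^-2] / [L M T^-2] = [L].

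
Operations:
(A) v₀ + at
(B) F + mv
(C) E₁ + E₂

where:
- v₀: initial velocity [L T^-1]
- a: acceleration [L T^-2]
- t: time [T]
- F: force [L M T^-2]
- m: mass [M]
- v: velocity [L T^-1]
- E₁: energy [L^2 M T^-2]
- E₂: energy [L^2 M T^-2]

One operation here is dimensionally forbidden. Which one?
(B) F + mv

(A) v₀ + at: v₀ [L T^-1] and at [L T^-1] — same dimensions ✓
(B) F + mv: F [L M T^-2] and mv [L M T^-1] — different dimensions cannot be added/subtracted ✗
(C) E₁ + E₂: E₁ [L^2 M T^-2] and E₂ [L^2 M T^-2] — same dimensions ✓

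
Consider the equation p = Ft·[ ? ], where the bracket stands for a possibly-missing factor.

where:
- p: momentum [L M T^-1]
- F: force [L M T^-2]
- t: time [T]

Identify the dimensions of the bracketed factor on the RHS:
Nothing is missing — the bracketed factor must be dimensionless.

p has dimensions [L M T^-1] and Ft already has dimensions [L M T^-1], so p = Ft is dimensionally complete.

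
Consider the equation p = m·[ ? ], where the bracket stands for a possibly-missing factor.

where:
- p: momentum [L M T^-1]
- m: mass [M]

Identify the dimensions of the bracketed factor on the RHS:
[L T^-1] — velocity (e.g. v)

p has dimensions [L M T^-1]; m has dimensions [M].
The bracketed factor must supply [L M T^-1] / [M] = [L T^-1].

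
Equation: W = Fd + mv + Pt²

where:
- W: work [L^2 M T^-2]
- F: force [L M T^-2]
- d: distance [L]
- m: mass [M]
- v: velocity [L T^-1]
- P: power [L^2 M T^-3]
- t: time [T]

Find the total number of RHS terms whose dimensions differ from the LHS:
2

LHS W: [L^2 M T^-2]
- Fd: [L^2 M T^-2] ✓
- mv: [L M T^-1] ✗
- Pt²: [L^2 M T^-1] ✗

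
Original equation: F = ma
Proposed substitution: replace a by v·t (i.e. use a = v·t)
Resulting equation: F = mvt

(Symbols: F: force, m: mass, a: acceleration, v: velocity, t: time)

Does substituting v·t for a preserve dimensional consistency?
No

[a] = [L T^-2] and [v·t] = [L]. These differ, so the substitution replaces a quantity by one of different dimensions and the result F = mvt has LHS [L M T^-2] vs RHS [L M] — inconsistent.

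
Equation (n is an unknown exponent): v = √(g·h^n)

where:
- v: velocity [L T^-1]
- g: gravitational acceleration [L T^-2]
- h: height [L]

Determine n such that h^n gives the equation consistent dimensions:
n = 1

v has dimensions [L T^-1]; h has dimensions [L].
With n = 1: √(g·h^1) has dimensions [L T^-1], matching the LHS ✓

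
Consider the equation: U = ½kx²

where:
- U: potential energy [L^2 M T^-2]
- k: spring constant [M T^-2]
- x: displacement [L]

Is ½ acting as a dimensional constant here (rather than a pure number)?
No

U has dimensions [L^2 M T^-2] and kx² already has dimensions [L^2 M T^-2], so the equation balances without ½ contributing any dimensions. ½ is a pure (dimensionless) number; changing or removing it would not affect dimensional consistency.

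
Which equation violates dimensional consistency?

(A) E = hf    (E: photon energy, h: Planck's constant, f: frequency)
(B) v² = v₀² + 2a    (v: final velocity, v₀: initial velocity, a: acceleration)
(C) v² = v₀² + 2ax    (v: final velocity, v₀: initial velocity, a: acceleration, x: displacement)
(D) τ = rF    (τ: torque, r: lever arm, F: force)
(B) v² = v₀² + 2a

The equation (B) v² = v₀² + 2a is dimensionally incorrect.

LHS (v²): [L^2 T^-2]
RHS terms:
  - v₀²: [L^2 T^-2] ✓
  - 2a: [L T^-2] ✗ (does not match LHS)

The dimensions do not match. The other three equations balance.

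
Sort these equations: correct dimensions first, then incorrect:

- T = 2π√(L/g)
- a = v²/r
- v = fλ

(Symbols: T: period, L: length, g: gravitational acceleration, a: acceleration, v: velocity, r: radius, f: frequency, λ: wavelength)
Dimensionally correct: T = 2π√(L/g), a = v²/r, v = fλ
Dimensionally incorrect: none
Ordered (correct first, then incorrect): T = 2π√(L/g), a = v²/r, v = fλ

- T = 2π√(L/g): LHS [T], RHS [T] → correct ✓
- a = v²/r: LHS [L T^-2], RHS [L T^-2] → correct ✓
- v = fλ: LHS [L T^-1], RHS [L T^-1] → correct ✓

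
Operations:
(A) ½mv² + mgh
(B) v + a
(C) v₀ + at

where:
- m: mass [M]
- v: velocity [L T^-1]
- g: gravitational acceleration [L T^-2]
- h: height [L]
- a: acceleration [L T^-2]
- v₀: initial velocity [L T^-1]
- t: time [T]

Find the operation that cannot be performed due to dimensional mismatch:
(B) v + a

(A) ½mv² + mgh: ½mv² [L^2 M T^-2] and mgh [L^2 M T^-2] — same dimensions ✓
(B) v + a: v [L T^-1] and a [L T^-2] — different dimensions cannot be added/subtracted ✗
(C) v₀ + at: v₀ [L T^-1] and at [L T^-1] — same dimensions ✓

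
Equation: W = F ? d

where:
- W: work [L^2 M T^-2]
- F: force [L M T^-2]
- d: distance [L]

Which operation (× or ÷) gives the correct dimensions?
multiplication (×): W = F × d

W [L^2 M T^-2]; F [L M T^-2]; d [L].
F × d → [L^2 M T^-2] ✓
F ÷ d → [M T^-2] ✗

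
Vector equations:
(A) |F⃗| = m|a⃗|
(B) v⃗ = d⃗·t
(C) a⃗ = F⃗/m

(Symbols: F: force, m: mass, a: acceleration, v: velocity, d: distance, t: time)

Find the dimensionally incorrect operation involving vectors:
(B) v⃗ = d⃗·t

(A) |F⃗| = m|a⃗|: LHS [L M T^-2], RHS [L M T^-2] ✓ — magnitudes of vectors are scalars
(B) v⃗ = d⃗·t: LHS [L T^-1], RHS [L T] ✗ — velocity is displacement per time; should be d⃗/t
(C) a⃗ = F⃗/m: LHS [L T^-2], RHS [L T^-2] ✓ — force (vector) divided by mass (scalar)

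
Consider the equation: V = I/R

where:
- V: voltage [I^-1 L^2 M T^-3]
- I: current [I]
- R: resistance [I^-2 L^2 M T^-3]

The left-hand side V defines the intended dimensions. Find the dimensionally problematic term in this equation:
The right-hand side term I/R

V has dimensions [I^-1 L^2 M T^-3], but I/R has dimensions [I^3 L^-2 M^-1 T^3], so the term I/R is dimensionally wrong for V.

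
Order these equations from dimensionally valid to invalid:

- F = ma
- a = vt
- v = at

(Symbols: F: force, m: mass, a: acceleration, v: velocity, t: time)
Dimensionally correct: F = ma, v = at
Dimensionally incorrect: a = vt
Ordered (correct first, then incorrect): F = ma, v = at, a = vt

- F = ma: LHS [L M T^-2], RHS [L M T^-2] → correct ✓
- a = vt: LHS [L T^-2], RHS [L] → incorrect ✗
- v = at: LHS [L T^-1], RHS [L T^-1] → correct ✓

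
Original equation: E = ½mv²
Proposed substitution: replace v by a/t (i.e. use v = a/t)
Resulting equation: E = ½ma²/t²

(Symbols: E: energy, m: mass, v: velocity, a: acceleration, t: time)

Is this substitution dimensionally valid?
No

[v] = [L T^-1] and [a/t] = [L T^-3]. These differ, so the substitution replaces a quantity by one of different dimensions and the result E = ½ma²/t² has LHS [L^2 M T^-2] vs RHS [L^2 M T^-6] — inconsistent.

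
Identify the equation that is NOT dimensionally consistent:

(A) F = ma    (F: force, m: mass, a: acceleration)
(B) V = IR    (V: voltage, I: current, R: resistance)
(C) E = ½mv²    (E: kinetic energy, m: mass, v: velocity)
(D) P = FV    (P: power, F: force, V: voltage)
(D) P = FV

The equation (D) P = FV is dimensionally incorrect.

LHS (P): [L^2 M T^-3]
RHS (FV): [I^-1 L^3 M^2 T^-5] ✗

The dimensions do not match. The other three equations balance.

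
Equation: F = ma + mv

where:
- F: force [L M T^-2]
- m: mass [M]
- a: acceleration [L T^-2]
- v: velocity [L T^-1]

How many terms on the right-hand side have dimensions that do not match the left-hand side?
1

LHS F: [L M T^-2]
- ma: [L M T^-2] ✓
- mv: [L M T^-1] ✗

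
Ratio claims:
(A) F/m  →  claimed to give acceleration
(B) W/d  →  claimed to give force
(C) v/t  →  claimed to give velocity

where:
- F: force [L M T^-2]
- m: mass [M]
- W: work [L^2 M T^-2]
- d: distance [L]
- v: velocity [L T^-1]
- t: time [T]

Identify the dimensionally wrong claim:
(C) v/t does not give velocity

(A) F/m: [L T^-2] = acceleration [L T^-2] ✓
(B) W/d: [L M T^-2] = force [L M T^-2] ✓
(C) v/t: [L T^-2] ≠ velocity [L T^-1] ✗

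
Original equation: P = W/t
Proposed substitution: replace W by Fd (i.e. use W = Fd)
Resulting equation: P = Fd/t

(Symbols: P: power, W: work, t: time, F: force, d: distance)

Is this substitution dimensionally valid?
Yes

[W] = [L^2 M T^-2] and [Fd] = [L^2 M T^-2]. These match, so the substitution replaces a quantity by one of the same dimensions and the result P = Fd/t has LHS [L^2 M T^-3] vs RHS [L^2 M T^-3] — still consistent.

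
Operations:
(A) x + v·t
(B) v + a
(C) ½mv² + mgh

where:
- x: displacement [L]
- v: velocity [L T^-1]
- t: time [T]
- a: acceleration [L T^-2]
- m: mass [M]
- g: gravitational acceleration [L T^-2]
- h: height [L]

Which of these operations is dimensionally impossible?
(B) v + a

(A) x + v·t: x [L] and v·t [L] — same dimensions ✓
(B) v + a: v [L T^-1] and a [L T^-2] — different dimensions cannot be added/subtracted ✗
(C) ½mv² + mgh: ½mv² [L^2 M T^-2] and mgh [L^2 M T^-2] — same dimensions ✓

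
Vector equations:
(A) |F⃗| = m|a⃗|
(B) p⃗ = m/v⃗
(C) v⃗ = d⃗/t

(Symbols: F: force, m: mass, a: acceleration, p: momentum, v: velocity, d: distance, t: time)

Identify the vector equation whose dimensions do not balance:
(B) p⃗ = m/v⃗

(A) |F⃗| = m|a⃗|: LHS [L M T^-2], RHS [L M T^-2] ✓ — magnitudes of vectors are scalars
(B) p⃗ = m/v⃗: LHS [L M T^-1], RHS [L^-1 M T] ✗ — momentum is mass times velocity; should be mv⃗ (and division by a vector is undefined)
(C) v⃗ = d⃗/t: LHS [L T^-1], RHS [L T^-1] ✓ — displacement (vector) divided by time (scalar)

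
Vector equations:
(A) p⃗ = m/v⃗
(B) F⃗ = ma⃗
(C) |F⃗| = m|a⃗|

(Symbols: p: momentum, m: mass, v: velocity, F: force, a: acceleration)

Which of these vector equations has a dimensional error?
(A) p⃗ = m/v⃗

(A) p⃗ = m/v⃗: LHS [L M T^-1], RHS [L^-1 M T] ✗ — momentum is mass times velocity; should be mv⃗ (and division by a vector is undefined)
(B) F⃗ = ma⃗: LHS [L M T^-2], RHS [L M T^-2] ✓ — Force and acceleration are vectors, mass is a scalar
(C) |F⃗| = m|a⃗|: LHS [L M T^-2], RHS [L M T^-2] ✓ — magnitudes of vectors are scalars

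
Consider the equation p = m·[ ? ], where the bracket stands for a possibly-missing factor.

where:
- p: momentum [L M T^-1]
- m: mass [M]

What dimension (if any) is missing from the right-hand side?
[L T^-1] — velocity (e.g. v)

p has dimensions [L M T^-1]; m has dimensions [M].
The bracketed factor must supply [L M T^-1] / [M] = [L T^-1].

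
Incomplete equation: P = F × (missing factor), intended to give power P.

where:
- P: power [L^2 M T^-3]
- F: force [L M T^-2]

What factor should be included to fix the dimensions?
v (velocity), dimensions [L T^-1]

P has dimensions [L^2 M T^-3] and F has dimensions [L M T^-2].
The missing factor must have dimensions [L^2 M T^-3] / [L M T^-2] = [L T^-1], i.e. velocity (v).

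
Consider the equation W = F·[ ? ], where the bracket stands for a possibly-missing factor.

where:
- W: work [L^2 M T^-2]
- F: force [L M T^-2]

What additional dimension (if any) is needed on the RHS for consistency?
[L] — length (e.g. a distance d)

W has dimensions [L^2 M T^-2]; F has dimensions [L M T^-2].
The bracketed factor must supply [L^2 M T^-2] / [L M T^-2] = [L].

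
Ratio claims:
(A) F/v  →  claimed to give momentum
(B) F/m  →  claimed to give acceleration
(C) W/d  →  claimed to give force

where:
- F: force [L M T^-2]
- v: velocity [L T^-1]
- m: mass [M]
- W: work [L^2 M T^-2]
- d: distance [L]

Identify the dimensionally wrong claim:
(A) F/v does not give momentum

(A) F/v: [M T^-1] ≠ momentum [L M T^-1] ✗
(B) F/m: [L T^-2] = acceleration [L T^-2] ✓
(C) W/d: [L M T^-2] = force [L M T^-2] ✓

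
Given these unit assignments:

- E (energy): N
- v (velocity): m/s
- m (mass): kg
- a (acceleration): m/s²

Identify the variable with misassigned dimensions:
E

The variable E (energy) should have units J, not N.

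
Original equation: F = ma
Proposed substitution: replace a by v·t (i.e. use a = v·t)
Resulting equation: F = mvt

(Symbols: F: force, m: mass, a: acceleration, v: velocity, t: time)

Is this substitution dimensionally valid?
No

[a] = [L T^-2] and [v·t] = [L]. These differ, so the substitution replaces a quantity by one of different dimensions and the result F = mvt has LHS [L M T^-2] vs RHS [L M] — inconsistent.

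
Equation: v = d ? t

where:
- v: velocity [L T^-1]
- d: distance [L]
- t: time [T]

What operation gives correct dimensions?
division (÷): v = d ÷ t

v [L T^-1]; d [L]; t [T].
d × t → [L T] ✗
d ÷ t → [L T^-1] ✓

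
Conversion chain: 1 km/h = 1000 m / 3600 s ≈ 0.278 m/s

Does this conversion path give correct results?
The chain is correct (no errors).

Correct: 1 km = 1000 m, 1 h = 3600 s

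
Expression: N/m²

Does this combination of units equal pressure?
Yes

The expression N/m² has dimensions [L^-1 M T^-2], which is exactly pressure [L^-1 M T^-2].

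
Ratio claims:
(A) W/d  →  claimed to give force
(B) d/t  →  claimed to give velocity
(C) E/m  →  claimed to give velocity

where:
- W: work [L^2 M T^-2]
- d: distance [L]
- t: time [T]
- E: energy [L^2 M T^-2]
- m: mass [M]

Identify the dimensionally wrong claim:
(C) E/m does not give velocity

(A) W/d: [L M T^-2] = force [L M T^-2] ✓
(B) d/t: [L T^-1] = velocity [L T^-1] ✓
(C) E/m: [L^2 T^-2] ≠ velocity [L T^-1] ✗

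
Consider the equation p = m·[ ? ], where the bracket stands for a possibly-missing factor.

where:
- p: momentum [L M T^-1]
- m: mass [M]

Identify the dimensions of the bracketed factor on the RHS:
[L T^-1] — velocity (e.g. v)

p has dimensions [L M T^-1]; m has dimensions [M].
The bracketed factor must supply [L M T^-1] / [M] = [L T^-1].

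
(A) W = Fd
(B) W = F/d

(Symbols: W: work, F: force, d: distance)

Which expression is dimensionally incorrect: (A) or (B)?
(B)

(A) W = Fd: LHS [L^2 M T^-2], RHS [L^2 M T^-2] ✓
(B) W = F/d: LHS [L^2 M T^-2], RHS [M T^-2] ✗

Expression (B) W = F/d is dimensionally incorrect.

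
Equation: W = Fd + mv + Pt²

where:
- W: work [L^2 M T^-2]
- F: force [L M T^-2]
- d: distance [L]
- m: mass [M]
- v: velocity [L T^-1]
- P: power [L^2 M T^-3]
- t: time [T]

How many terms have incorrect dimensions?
2

LHS W: [L^2 M T^-2]
- Fd: [L^2 M T^-2] ✓
- mv: [L M T^-1] ✗
- Pt²: [L^2 M T^-1] ✗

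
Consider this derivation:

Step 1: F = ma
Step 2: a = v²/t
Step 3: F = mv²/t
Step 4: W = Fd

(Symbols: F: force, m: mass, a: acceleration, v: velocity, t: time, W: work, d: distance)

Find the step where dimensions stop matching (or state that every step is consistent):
Step 2

Step 1: F = ma → LHS [L M T^-2], RHS [L M T^-2] ✓
Step 2: a = v²/t → LHS [L T^-2], RHS [L^2 T^-3] ✗

The first dimensional inconsistency appears in step 2: a = v²/t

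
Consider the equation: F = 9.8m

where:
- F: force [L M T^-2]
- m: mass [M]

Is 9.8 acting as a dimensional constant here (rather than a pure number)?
Yes

F has dimensions [L M T^-2], while m alone has dimensions [M]. For the equation to balance, the factor 9.8 must carry dimensions [L T^-2] — it is a dimensional constant (a numerical value of a physical quantity with its units suppressed), not a pure number.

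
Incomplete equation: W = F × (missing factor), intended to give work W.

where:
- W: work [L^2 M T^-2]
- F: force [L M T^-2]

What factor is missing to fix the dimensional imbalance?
d (distance), dimensions [L]

W has dimensions [L^2 M T^-2] and F has dimensions [L M T^-2].
The missing factor must have dimensions [L^2 M T^-2] / [L M T^-2] = [L], i.e. distance (d).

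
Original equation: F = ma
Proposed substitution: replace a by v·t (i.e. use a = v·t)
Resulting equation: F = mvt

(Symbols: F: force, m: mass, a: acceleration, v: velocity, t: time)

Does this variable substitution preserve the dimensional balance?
No

[a] = [L T^-2] and [v·t] = [L]. These differ, so the substitution replaces a quantity by one of different dimensions and the result F = mvt has LHS [L M T^-2] vs RHS [L M] — inconsistent.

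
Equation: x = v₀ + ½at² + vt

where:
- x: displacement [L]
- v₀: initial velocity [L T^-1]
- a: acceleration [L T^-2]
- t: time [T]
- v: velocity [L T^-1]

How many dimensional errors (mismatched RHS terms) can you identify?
1

LHS x: [L]
- v₀: [L T^-1] ✗
- ½at²: [L] ✓
- vt: [L] ✓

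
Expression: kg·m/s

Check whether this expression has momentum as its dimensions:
Yes

The expression kg·m/s has dimensions [L M T^-1], which is exactly momentum [L M T^-1].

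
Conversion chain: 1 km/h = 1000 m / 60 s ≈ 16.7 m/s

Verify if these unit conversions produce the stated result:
The chain is incorrect (it contains an error).

Incorrect: 1 h = 3600 s, not 60 s (1 km/h ≈ 0.278 m/s)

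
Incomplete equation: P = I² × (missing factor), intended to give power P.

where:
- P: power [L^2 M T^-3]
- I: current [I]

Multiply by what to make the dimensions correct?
R (resistance), dimensions [I^-2 L^2 M T^-3]

P has dimensions [L^2 M T^-3] and I² has dimensions [I^2].
The missing factor must have dimensions [L^2 M T^-3] / [I^2] = [I^-2 L^2 M T^-3], i.e. resistance (R).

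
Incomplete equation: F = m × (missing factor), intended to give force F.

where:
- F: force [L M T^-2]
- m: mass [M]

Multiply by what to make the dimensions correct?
a (acceleration), dimensions [L T^-2]

F has dimensions [L M T^-2] and m has dimensions [M].
The missing factor must have dimensions [L M T^-2] / [M] = [L T^-2], i.e. acceleration (a).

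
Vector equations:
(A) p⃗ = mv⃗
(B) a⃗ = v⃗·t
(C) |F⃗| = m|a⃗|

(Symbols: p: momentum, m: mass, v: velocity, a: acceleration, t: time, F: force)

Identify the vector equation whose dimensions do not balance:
(B) a⃗ = v⃗·t

(A) p⃗ = mv⃗: LHS [L M T^-1], RHS [L M T^-1] ✓ — mass (scalar) times velocity (vector)
(B) a⃗ = v⃗·t: LHS [L T^-2], RHS [L] ✗ — acceleration is velocity per time; should be v⃗/t
(C) |F⃗| = m|a⃗|: LHS [L M T^-2], RHS [L M T^-2] ✓ — magnitudes of vectors are scalars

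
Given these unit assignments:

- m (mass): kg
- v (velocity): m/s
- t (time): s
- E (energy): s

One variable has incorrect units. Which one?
E

The variable E (energy) should have units J, not s.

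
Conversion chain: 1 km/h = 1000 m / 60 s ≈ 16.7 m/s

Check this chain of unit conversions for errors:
The chain is incorrect (it contains an error).

Incorrect: 1 h = 3600 s, not 60 s (1 km/h ≈ 0.278 m/s)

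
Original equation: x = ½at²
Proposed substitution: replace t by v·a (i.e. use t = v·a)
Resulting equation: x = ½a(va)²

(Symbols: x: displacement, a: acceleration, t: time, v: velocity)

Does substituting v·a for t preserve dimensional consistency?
No

[t] = [T] and [v·a] = [L^2 T^-3]. These differ, so the substitution replaces a quantity by one of different dimensions and the result x = ½a(va)² has LHS [L] vs RHS [L^5 T^-8] — inconsistent.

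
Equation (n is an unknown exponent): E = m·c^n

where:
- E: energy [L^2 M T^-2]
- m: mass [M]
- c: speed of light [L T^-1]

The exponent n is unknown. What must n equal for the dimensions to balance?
n = 2

E has dimensions [L^2 M T^-2]; c has dimensions [L T^-1].
The rest of the RHS has dimensions [M], so c^n must supply [L^2 T^-2].
With n = 2: m·c^2 has dimensions [L^2 M T^-2], matching the LHS ✓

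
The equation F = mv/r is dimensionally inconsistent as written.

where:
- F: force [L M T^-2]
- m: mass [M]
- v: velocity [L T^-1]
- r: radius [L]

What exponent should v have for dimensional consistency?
The exponent of v should be 2: F = mv^2/r

The LHS F has dimensions [L M T^-2]; v has dimensions [L T^-1].
As written, the RHS mv/r (exponent 1 on v) has dimensions [M T^-1], which does not match.
With exponent 2, the RHS mv^2/r has dimensions [L M T^-2], matching the LHS.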